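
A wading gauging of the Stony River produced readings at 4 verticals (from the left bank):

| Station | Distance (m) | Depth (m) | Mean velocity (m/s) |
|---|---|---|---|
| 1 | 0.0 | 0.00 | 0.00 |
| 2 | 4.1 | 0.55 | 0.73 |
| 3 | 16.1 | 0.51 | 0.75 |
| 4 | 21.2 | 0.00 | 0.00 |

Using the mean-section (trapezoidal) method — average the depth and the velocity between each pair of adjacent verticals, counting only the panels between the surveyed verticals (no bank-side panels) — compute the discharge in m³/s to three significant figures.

5.61 m³/s

Panel 1-2: Δb = 4.1 m, d̄ = (0.00+0.55)/2 = 0.275, v̄ = (0.00+0.73)/2 = 0.365 → q = 4.1×0.275×0.365 = 0.4115 m³/s
Panel 2-3: Δb = 12 m, d̄ = (0.55+0.51)/2 = 0.53, v̄ = (0.73+0.75)/2 = 0.74 → q = 12×0.53×0.74 = 4.706 m³/s
Panel 3-4: Δb = 5.1 m, d̄ = (0.51+0.00)/2 = 0.255, v̄ = (0.75+0.00)/2 = 0.375 → q = 5.1×0.255×0.375 = 0.4877 m³/s
Q = Σ q = 5.606 m³/s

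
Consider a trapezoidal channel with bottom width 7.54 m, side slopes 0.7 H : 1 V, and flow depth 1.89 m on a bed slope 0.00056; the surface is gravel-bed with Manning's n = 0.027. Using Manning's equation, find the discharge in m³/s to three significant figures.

18.2 m³/s

A = (b + z·y)·y = (7.54 + 0.7×1.89)×1.89 = 16.75 m²
P = b + 2y√(1+z²) = 7.54 + 2×1.89×√(1+0.7²) = 12.15 m
R = A/P = 16.75/12.15 = 1.378 m
Q = (1/n)·A·R^(2/3)·S^(1/2) = (1/0.027) × 16.75 × 1.378^(2/3) × 0.00056^(1/2) = 18.18 m³/s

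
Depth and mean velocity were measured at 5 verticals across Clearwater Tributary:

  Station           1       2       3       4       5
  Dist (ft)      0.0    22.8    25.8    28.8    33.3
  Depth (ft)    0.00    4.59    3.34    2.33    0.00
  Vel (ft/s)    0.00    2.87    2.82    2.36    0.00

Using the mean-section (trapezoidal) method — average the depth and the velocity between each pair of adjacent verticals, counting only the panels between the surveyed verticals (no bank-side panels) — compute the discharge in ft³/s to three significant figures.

137 ft³/s

Panel 1-2: Δb = 22.8 ft, d̄ = (0.00+4.59)/2 = 2.295, v̄ = (0.00+2.87)/2 = 1.435 → q = 22.8×2.295×1.435 = 75.09 ft³/s
Panel 2-3: Δb = 3 ft, d̄ = (4.59+3.34)/2 = 3.965, v̄ = (2.87+2.82)/2 = 2.845 → q = 3×3.965×2.845 = 33.84 ft³/s
Panel 3-4: Δb = 3 ft, d̄ = (3.34+2.33)/2 = 2.835, v̄ = (2.82+2.36)/2 = 2.59 → q = 3×2.835×2.59 = 22.03 ft³/s
Panel 4-5: Δb = 4.5 ft, d̄ = (2.33+0.00)/2 = 1.165, v̄ = (2.36+0.00)/2 = 1.18 → q = 4.5×1.165×1.18 = 6.186 ft³/s
Q = Σ q = 137.1 ft³/s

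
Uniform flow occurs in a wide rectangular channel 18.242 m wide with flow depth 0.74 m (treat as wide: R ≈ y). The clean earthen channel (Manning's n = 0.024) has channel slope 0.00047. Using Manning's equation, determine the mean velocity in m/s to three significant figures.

0.739 m/s

A = b·y = 18.242 × 0.74 = 13.50 m²
Wide channel: R ≈ y = 0.74 m
Q = (1/n)·A·R^(2/3)·S^(1/2) = (1/0.024) × 13.50 × 0.7400^(2/3) × 0.00047^(1/2) = 9.976 m³/s
V = Q/A = 9.976/13.50 = 0.7390 m/s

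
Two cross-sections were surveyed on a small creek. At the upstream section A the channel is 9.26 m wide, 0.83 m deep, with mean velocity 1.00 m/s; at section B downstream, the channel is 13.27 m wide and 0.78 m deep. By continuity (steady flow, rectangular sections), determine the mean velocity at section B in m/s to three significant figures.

0.743 m/s

Q = A₁V₁ = (9.26×0.83) × 1.00 = 7.686 m³/s
A₂ = 13.27 × 0.78 = 10.35 m²
V₂ = Q/A₂ = 7.686/10.35 = 0.7425 m/s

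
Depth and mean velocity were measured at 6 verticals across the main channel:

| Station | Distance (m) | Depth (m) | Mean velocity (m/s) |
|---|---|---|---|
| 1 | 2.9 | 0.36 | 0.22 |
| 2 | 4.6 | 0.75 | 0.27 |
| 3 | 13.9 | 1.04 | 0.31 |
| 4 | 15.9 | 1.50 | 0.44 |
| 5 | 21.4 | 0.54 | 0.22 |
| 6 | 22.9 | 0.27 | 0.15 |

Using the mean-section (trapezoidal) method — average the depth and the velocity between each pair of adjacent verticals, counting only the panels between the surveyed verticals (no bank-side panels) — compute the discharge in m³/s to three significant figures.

Panel 1-2: Δb = 1.7 m, d̄ = (0.36+0.75)/2 = 0.555, v̄ = (0.22+0.27)/2 = 0.245 → q = 1.7×0.555×0.245 = 0.2312 m³/s
Panel 2-3: Δb = 9.3 m, d̄ = (0.75+1.04)/2 = 0.895, v̄ = (0.27+0.31)/2 = 0.29 → q = 9.3×0.895×0.29 = 2.414 m³/s
Panel 3-4: Δb = 2 m, d̄ = (1.04+1.50)/2 = 1.27, v̄ = (0.31+0.44)/2 = 0.375 → q = 2×1.27×0.375 = 0.9525 m³/s
Panel 4-5: Δb = 5.5 m, d̄ = (1.50+0.54)/2 = 1.02, v̄ = (0.44+0.22)/2 = 0.33 → q = 5.5×1.02×0.33 = 1.851 m³/s
Panel 5-6: Δb = 1.5 m, d̄ = (0.54+0.27)/2 = 0.405, v̄ = (0.22+0.15)/2 = 0.185 → q = 1.5×0.405×0.185 = 0.1124 m³/s
Q = Σ q = 5.561 m³/s

5.56 m³/s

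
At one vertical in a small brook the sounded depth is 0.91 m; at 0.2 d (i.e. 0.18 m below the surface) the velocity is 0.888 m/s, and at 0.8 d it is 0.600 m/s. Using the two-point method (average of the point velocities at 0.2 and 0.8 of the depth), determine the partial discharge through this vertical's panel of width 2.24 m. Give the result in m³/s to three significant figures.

1.52 m³/s

v̄ = (0.888 + 0.600) / 2 = 0.7440 m/s
q = v̄ × d × w = 0.7440 × 0.91 × 2.24 = 1.517 m³/s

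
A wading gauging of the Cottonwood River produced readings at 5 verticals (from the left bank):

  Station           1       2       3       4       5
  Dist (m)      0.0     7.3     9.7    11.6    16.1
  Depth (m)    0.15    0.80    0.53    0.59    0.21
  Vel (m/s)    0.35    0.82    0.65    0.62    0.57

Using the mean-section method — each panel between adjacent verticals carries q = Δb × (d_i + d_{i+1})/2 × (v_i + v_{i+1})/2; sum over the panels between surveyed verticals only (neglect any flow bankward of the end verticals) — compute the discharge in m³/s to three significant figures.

4.95 m³/s

Panel 1-2: Δb = 7.3 m, d̄ = (0.15+0.80)/2 = 0.475, v̄ = (0.35+0.82)/2 = 0.585 → q = 7.3×0.475×0.585 = 2.028 m³/s
Panel 2-3: Δb = 2.4 m, d̄ = (0.80+0.53)/2 = 0.665, v̄ = (0.82+0.65)/2 = 0.735 → q = 2.4×0.665×0.735 = 1.173 m³/s
Panel 3-4: Δb = 1.9 m, d̄ = (0.53+0.59)/2 = 0.56, v̄ = (0.65+0.62)/2 = 0.635 → q = 1.9×0.56×0.635 = 0.6756 m³/s
Panel 4-5: Δb = 4.5 m, d̄ = (0.59+0.21)/2 = 0.4, v̄ = (0.62+0.57)/2 = 0.595 → q = 4.5×0.4×0.595 = 1.071 m³/s
Q = Σ q = 4.948 m³/s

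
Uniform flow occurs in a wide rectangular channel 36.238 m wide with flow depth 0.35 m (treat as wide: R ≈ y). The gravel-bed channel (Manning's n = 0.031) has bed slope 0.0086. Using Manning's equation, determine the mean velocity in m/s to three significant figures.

1.49 m/s

A = b·y = 36.238 × 0.35 = 12.68 m²
Wide channel: R ≈ y = 0.35 m
Q = (1/n)·A·R^(2/3)·S^(1/2) = (1/0.031) × 12.68 × 0.3500^(2/3) × 0.0086^(1/2) = 18.84 m³/s
V = Q/A = 18.84/12.68 = 1.486 m/s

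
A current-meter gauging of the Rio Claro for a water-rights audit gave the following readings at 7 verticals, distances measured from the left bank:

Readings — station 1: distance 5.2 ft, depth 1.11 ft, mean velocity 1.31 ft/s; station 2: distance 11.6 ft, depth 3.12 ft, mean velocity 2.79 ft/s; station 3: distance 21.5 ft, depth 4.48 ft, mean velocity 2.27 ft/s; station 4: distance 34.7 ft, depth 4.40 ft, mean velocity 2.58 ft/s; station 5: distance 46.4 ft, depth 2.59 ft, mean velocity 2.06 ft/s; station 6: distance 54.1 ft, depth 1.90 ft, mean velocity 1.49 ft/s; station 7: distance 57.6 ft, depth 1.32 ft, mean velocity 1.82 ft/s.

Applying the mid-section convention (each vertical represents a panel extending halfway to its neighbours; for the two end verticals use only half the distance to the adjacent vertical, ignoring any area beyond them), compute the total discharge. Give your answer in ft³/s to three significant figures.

406 ft³/s

w_1 = (11.6 − 5.2)/2 = 3.2 ft; q_1 = 1.31 × 1.11 × 3.2 = 4.653 ft³/s
w_2 = (21.5 − 5.2)/2 = 8.15 ft; q_2 = 2.79 × 3.12 × 8.15 = 70.94 ft³/s
w_3 = (34.7 − 11.6)/2 = 11.55 ft; q_3 = 2.27 × 4.48 × 11.55 = 117.5 ft³/s
w_4 = (46.4 − 21.5)/2 = 12.45 ft; q_4 = 2.58 × 4.40 × 12.45 = 141.3 ft³/s
w_5 = (54.1 − 34.7)/2 = 9.7 ft; q_5 = 2.06 × 2.59 × 9.7 = 51.75 ft³/s
w_6 = (57.6 − 46.4)/2 = 5.6 ft; q_6 = 1.49 × 1.90 × 5.6 = 15.85 ft³/s
w_7 = (57.6 − 54.1)/2 = 1.75 ft; q_7 = 1.82 × 1.32 × 1.75 = 4.204 ft³/s
Q = Σ qᵢ = 406.2 ft³/s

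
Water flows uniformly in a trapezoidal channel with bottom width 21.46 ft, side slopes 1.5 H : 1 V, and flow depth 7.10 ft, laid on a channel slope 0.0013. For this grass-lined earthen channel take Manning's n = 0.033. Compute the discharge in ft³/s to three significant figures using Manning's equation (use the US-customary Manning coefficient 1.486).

A = (b + z·y)·y = (21.46 + 1.5×7.10)×7.10 = 228.0 ft²
P = b + 2y√(1+z²) = 21.46 + 2×7.10×√(1+1.5²) = 47.06 ft
R = A/P = 228.0/47.06 = 4.845 ft
Q = (1.486/n)·A·R^(2/3)·S^(1/2) = (1.486/0.033) × 228.0 × 4.845^(2/3) × 0.0013^(1/2) = 1060 ft³/s

1060 ft³/s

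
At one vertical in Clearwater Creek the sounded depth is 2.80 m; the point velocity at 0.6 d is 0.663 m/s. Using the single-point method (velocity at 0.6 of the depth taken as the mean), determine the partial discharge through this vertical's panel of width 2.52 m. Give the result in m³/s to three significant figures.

v̄ = v₀.₆ = 0.663 m/s
q = v̄ × d × w = 0.6630 × 2.80 × 2.52 = 4.678 m³/s

4.68 m³/s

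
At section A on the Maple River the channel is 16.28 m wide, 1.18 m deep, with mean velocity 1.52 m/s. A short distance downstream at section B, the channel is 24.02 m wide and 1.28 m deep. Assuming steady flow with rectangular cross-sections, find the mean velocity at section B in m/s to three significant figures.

0.950 m/s

Q = A₁V₁ = (16.28×1.18) × 1.52 = 29.20 m³/s
A₂ = 24.02 × 1.28 = 30.75 m²
V₂ = Q/A₂ = 29.20/30.75 = 0.9497 m/s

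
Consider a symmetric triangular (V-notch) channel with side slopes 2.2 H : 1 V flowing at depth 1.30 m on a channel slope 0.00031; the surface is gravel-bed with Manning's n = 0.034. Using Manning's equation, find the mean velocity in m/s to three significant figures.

0.365 m/s

A = z·y² = 2.2×1.30² = 3.718 m²
P = 2y√(1+z²) = 2×1.30×√(1+2.2²) = 6.283 m
R = A/P = 3.718/6.283 = 0.5917 m
Q = (1/n)·A·R^(2/3)·S^(1/2) = (1/0.034) × 3.718 × 0.5917^(2/3) × 0.00031^(1/2) = 1.357 m³/s
V = Q/A = 1.357/3.718 = 0.3650 m/s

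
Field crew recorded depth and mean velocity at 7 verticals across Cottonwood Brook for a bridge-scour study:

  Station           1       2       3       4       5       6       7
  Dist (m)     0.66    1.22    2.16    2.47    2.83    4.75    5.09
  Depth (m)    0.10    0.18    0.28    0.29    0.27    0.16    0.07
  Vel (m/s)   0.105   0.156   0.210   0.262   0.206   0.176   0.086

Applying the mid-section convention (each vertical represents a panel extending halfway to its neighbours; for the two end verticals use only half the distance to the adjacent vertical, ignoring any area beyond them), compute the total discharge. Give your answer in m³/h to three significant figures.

657 m³/h

w_1 = (1.22 − 0.66)/2 = 0.28 m; q_1 = 0.105 × 0.10 × 0.28 = 0.002940 m³/s
w_2 = (2.16 − 0.66)/2 = 0.75 m; q_2 = 0.156 × 0.18 × 0.75 = 0.02106 m³/s
w_3 = (2.47 − 1.22)/2 = 0.625 m; q_3 = 0.210 × 0.28 × 0.625 = 0.03675 m³/s
w_4 = (2.83 − 2.16)/2 = 0.335 m; q_4 = 0.262 × 0.29 × 0.335 = 0.02545 m³/s
w_5 = (4.75 − 2.47)/2 = 1.14 m; q_5 = 0.206 × 0.27 × 1.14 = 0.06341 m³/s
w_6 = (5.09 − 2.83)/2 = 1.13 m; q_6 = 0.176 × 0.16 × 1.13 = 0.03182 m³/s
w_7 = (5.09 − 4.75)/2 = 0.17 m; q_7 = 0.086 × 0.07 × 0.17 = 0.001023 m³/s
Q = Σ qᵢ = 0.1825 m³/s
= 0.1825 × 3600 = 656.8 m³/h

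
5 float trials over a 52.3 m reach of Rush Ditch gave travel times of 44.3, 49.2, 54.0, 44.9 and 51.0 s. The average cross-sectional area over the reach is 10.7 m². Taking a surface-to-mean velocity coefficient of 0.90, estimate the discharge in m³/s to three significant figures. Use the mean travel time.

10.3 m³/s

t̄ = (44.3 + 49.2 + 54.0 + 44.9 + 51.0) / 5 = 48.68 s
v_surface = L / t̄ = 52.3 / 48.68 = 1.074 m/s
v_mean = 0.90 × 1.074 = 0.9669 m/s
Q = A × v_mean = 10.7 × 0.9669 = 10.35 m³/s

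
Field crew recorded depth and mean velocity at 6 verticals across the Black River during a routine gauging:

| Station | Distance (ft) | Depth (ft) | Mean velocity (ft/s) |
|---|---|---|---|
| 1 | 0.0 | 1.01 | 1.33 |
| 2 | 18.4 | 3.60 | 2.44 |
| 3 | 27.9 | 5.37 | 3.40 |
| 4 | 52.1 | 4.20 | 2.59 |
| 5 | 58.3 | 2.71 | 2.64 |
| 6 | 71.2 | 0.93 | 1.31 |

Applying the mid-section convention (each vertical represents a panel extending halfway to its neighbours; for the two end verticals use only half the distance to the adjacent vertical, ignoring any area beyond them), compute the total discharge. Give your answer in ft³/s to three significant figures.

w_1 = (18.4 − 0.0)/2 = 9.2 ft; q_1 = 1.33 × 1.01 × 9.2 = 12.36 ft³/s
w_2 = (27.9 − 0.0)/2 = 13.95 ft; q_2 = 2.44 × 3.60 × 13.95 = 122.5 ft³/s
w_3 = (52.1 − 18.4)/2 = 16.85 ft; q_3 = 3.40 × 5.37 × 16.85 = 307.6 ft³/s
w_4 = (58.3 − 27.9)/2 = 15.2 ft; q_4 = 2.59 × 4.20 × 15.2 = 165.3 ft³/s
w_5 = (71.2 − 52.1)/2 = 9.55 ft; q_5 = 2.64 × 2.71 × 9.55 = 68.32 ft³/s
w_6 = (71.2 − 58.3)/2 = 6.45 ft; q_6 = 1.31 × 0.93 × 6.45 = 7.858 ft³/s
Q = Σ qᵢ = 684.1 ft³/s

684 ft³/s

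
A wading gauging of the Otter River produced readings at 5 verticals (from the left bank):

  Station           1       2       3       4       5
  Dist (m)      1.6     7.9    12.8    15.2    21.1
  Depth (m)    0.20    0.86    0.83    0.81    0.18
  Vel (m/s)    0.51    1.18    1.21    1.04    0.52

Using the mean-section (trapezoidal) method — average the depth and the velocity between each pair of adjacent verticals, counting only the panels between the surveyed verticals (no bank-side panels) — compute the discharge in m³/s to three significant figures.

12.3 m³/s

Panel 1-2: Δb = 6.3 m, d̄ = (0.20+0.86)/2 = 0.53, v̄ = (0.51+1.18)/2 = 0.845 → q = 6.3×0.53×0.845 = 2.821 m³/s
Panel 2-3: Δb = 4.9 m, d̄ = (0.86+0.83)/2 = 0.845, v̄ = (1.18+1.21)/2 = 1.195 → q = 4.9×0.845×1.195 = 4.948 m³/s
Panel 3-4: Δb = 2.4 m, d̄ = (0.83+0.81)/2 = 0.82, v̄ = (1.21+1.04)/2 = 1.125 → q = 2.4×0.82×1.125 = 2.214 m³/s
Panel 4-5: Δb = 5.9 m, d̄ = (0.81+0.18)/2 = 0.495, v̄ = (1.04+0.52)/2 = 0.78 → q = 5.9×0.495×0.78 = 2.278 m³/s
Q = Σ q = 12.26 m³/s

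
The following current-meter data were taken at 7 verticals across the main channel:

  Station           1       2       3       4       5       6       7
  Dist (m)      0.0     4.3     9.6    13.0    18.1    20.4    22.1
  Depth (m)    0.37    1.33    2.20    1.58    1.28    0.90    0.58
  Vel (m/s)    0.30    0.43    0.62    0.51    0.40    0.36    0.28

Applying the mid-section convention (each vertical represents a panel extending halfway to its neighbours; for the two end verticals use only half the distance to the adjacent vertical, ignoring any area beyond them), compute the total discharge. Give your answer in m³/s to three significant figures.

w_1 = (4.3 − 0.0)/2 = 2.15 m; q_1 = 0.30 × 0.37 × 2.15 = 0.2387 m³/s
w_2 = (9.6 − 0.0)/2 = 4.8 m; q_2 = 0.43 × 1.33 × 4.8 = 2.745 m³/s
w_3 = (13.0 − 4.3)/2 = 4.35 m; q_3 = 0.62 × 2.20 × 4.35 = 5.933 m³/s
w_4 = (18.1 − 9.6)/2 = 4.25 m; q_4 = 0.51 × 1.58 × 4.25 = 3.425 m³/s
w_5 = (20.4 − 13.0)/2 = 3.7 m; q_5 = 0.40 × 1.28 × 3.7 = 1.894 m³/s
w_6 = (22.1 − 18.1)/2 = 2 m; q_6 = 0.36 × 0.90 × 2 = 0.6480 m³/s
w_7 = (22.1 − 20.4)/2 = 0.85 m; q_7 = 0.28 × 0.58 × 0.85 = 0.1380 m³/s
Q = Σ qᵢ = 15.02 m³/s

15.0 m³/s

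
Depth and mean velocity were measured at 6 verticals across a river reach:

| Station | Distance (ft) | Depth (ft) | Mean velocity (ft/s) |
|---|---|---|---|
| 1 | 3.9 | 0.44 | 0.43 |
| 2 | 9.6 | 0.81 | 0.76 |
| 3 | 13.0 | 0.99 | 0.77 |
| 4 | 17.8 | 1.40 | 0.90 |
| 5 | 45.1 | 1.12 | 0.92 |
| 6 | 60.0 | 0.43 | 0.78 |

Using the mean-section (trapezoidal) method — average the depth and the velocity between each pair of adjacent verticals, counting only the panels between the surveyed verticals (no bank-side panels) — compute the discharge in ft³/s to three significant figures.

50.4 ft³/s

Panel 1-2: Δb = 5.7 ft, d̄ = (0.44+0.81)/2 = 0.625, v̄ = (0.43+0.76)/2 = 0.595 → q = 5.7×0.625×0.595 = 2.120 ft³/s
Panel 2-3: Δb = 3.4 ft, d̄ = (0.81+0.99)/2 = 0.9, v̄ = (0.76+0.77)/2 = 0.765 → q = 3.4×0.9×0.765 = 2.341 ft³/s
Panel 3-4: Δb = 4.8 ft, d̄ = (0.99+1.40)/2 = 1.195, v̄ = (0.77+0.90)/2 = 0.835 → q = 4.8×1.195×0.835 = 4.790 ft³/s
Panel 4-5: Δb = 27.3 ft, d̄ = (1.40+1.12)/2 = 1.26, v̄ = (0.90+0.92)/2 = 0.91 → q = 27.3×1.26×0.91 = 31.30 ft³/s
Panel 5-6: Δb = 14.9 ft, d̄ = (1.12+0.43)/2 = 0.775, v̄ = (0.92+0.78)/2 = 0.85 → q = 14.9×0.775×0.85 = 9.815 ft³/s
Q = Σ q = 50.37 ft³/s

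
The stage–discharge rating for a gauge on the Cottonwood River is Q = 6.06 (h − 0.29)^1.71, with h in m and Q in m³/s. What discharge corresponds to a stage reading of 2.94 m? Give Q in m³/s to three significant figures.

32.1 m³/s

Q = 6.06 × (2.94 − 0.29)^1.71 = 6.06 × 2.65^1.71 = 32.08 m³/s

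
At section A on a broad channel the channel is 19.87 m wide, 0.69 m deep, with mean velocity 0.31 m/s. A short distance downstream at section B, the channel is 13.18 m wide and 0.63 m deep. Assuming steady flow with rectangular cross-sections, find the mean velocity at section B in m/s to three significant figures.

Q = A₁V₁ = (19.87×0.69) × 0.31 = 4.250 m³/s
A₂ = 13.18 × 0.63 = 8.303 m²
V₂ = Q/A₂ = 4.250/8.303 = 0.5119 m/s

0.512 m/s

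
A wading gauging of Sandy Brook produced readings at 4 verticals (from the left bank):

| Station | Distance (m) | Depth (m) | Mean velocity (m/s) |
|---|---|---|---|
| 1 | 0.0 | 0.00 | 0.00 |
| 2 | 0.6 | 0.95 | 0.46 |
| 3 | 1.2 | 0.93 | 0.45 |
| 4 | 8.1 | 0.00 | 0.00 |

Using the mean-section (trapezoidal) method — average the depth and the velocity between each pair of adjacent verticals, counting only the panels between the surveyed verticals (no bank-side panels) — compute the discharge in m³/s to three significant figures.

1.04 m³/s

Panel 1-2: Δb = 0.6 m, d̄ = (0.00+0.95)/2 = 0.475, v̄ = (0.00+0.46)/2 = 0.23 → q = 0.6×0.475×0.23 = 0.06555 m³/s
Panel 2-3: Δb = 0.6 m, d̄ = (0.95+0.93)/2 = 0.94, v̄ = (0.46+0.45)/2 = 0.455 → q = 0.6×0.94×0.455 = 0.2566 m³/s
Panel 3-4: Δb = 6.9 m, d̄ = (0.93+0.00)/2 = 0.465, v̄ = (0.45+0.00)/2 = 0.225 → q = 6.9×0.465×0.225 = 0.7219 m³/s
Q = Σ q = 1.044 m³/s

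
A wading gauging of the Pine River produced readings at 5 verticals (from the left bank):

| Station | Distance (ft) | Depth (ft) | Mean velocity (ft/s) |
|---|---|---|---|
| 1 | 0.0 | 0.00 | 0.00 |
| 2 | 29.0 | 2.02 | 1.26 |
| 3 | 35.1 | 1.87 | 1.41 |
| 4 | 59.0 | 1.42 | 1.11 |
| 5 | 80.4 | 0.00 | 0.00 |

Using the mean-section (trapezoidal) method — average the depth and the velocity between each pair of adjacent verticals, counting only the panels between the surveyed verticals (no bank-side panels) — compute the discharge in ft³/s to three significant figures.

92.3 ft³/s

Panel 1-2: Δb = 29 ft, d̄ = (0.00+2.02)/2 = 1.01, v̄ = (0.00+1.26)/2 = 0.63 → q = 29×1.01×0.63 = 18.45 ft³/s
Panel 2-3: Δb = 6.1 ft, d̄ = (2.02+1.87)/2 = 1.945, v̄ = (1.26+1.41)/2 = 1.335 → q = 6.1×1.945×1.335 = 15.84 ft³/s
Panel 3-4: Δb = 23.9 ft, d̄ = (1.87+1.42)/2 = 1.645, v̄ = (1.41+1.11)/2 = 1.26 → q = 23.9×1.645×1.26 = 49.54 ft³/s
Panel 4-5: Δb = 21.4 ft, d̄ = (1.42+0.00)/2 = 0.71, v̄ = (1.11+0.00)/2 = 0.555 → q = 21.4×0.71×0.555 = 8.433 ft³/s
Q = Σ q = 92.26 ft³/s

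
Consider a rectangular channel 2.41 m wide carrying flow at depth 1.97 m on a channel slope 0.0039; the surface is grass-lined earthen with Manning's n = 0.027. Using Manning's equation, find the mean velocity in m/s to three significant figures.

1.91 m/s

A = b·y = 2.41 × 1.97 = 4.748 m²
P = b + 2y = 2.41 + 2×1.97 = 6.350 m
R = A/P = 4.748/6.350 = 0.7477 m
Q = (1/n)·A·R^(2/3)·S^(1/2) = (1/0.027) × 4.748 × 0.7477^(2/3) × 0.0039^(1/2) = 9.046 m³/s
V = Q/A = 9.046/4.748 = 1.905 m/s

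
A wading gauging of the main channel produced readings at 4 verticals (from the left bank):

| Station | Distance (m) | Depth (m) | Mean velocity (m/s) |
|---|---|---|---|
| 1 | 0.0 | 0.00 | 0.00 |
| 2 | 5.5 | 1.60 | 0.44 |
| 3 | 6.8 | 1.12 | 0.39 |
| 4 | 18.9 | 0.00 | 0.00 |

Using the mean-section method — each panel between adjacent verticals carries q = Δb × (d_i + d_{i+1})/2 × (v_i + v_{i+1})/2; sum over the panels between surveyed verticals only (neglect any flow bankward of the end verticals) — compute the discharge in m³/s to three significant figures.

3.02 m³/s

Panel 1-2: Δb = 5.5 m, d̄ = (0.00+1.60)/2 = 0.8, v̄ = (0.00+0.44)/2 = 0.22 → q = 5.5×0.8×0.22 = 0.9680 m³/s
Panel 2-3: Δb = 1.3 m, d̄ = (1.60+1.12)/2 = 1.36, v̄ = (0.44+0.39)/2 = 0.415 → q = 1.3×1.36×0.415 = 0.7337 m³/s
Panel 3-4: Δb = 12.1 m, d̄ = (1.12+0.00)/2 = 0.56, v̄ = (0.39+0.00)/2 = 0.195 → q = 12.1×0.56×0.195 = 1.321 m³/s
Q = Σ q = 3.023 m³/s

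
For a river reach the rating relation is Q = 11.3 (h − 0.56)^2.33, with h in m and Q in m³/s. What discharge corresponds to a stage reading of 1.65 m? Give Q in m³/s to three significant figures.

13.8 m³/s

Q = 11.3 × (1.65 − 0.56)^2.33 = 11.3 × 1.09^2.33 = 13.81 m³/s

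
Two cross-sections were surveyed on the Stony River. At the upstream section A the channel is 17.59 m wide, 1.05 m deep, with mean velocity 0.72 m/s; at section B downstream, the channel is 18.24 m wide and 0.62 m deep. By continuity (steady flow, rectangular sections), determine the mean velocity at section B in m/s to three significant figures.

1.18 m/s

Q = A₁V₁ = (17.59×1.05) × 0.72 = 13.30 m³/s
A₂ = 18.24 × 0.62 = 11.31 m²
V₂ = Q/A₂ = 13.30/11.31 = 1.176 m/s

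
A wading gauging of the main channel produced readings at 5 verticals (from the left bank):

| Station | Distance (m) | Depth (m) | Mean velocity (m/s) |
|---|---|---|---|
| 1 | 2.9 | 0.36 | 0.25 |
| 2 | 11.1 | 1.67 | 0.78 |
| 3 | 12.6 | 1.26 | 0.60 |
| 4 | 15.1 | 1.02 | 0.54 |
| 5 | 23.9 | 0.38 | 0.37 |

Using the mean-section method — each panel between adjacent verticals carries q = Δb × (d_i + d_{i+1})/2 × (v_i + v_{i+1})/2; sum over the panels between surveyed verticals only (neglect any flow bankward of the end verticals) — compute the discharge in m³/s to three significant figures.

10.2 m³/s

Panel 1-2: Δb = 8.2 m, d̄ = (0.36+1.67)/2 = 1.015, v̄ = (0.25+0.78)/2 = 0.515 → q = 8.2×1.015×0.515 = 4.286 m³/s
Panel 2-3: Δb = 1.5 m, d̄ = (1.67+1.26)/2 = 1.465, v̄ = (0.78+0.60)/2 = 0.69 → q = 1.5×1.465×0.69 = 1.516 m³/s
Panel 3-4: Δb = 2.5 m, d̄ = (1.26+1.02)/2 = 1.14, v̄ = (0.60+0.54)/2 = 0.57 → q = 2.5×1.14×0.57 = 1.625 m³/s
Panel 4-5: Δb = 8.8 m, d̄ = (1.02+0.38)/2 = 0.7, v̄ = (0.54+0.37)/2 = 0.455 → q = 8.8×0.7×0.455 = 2.803 m³/s
Q = Σ q = 10.23 m³/s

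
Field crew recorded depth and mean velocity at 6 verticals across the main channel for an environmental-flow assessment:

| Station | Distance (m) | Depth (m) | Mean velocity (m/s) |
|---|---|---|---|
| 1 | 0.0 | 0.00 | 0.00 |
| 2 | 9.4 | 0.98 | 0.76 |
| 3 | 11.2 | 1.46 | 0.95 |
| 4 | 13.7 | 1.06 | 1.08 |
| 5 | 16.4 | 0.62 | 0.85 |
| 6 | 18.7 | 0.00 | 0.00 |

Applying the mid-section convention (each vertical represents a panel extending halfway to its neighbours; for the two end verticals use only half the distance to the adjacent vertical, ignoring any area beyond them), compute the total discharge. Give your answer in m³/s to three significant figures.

w_2 = (11.2 − 0.0)/2 = 5.6 m; q_2 = 0.76 × 0.98 × 5.6 = 4.171 m³/s
w_3 = (13.7 − 9.4)/2 = 2.15 m; q_3 = 0.95 × 1.46 × 2.15 = 2.982 m³/s
w_4 = (16.4 − 11.2)/2 = 2.6 m; q_4 = 1.08 × 1.06 × 2.6 = 2.976 m³/s
w_5 = (18.7 − 13.7)/2 = 2.5 m; q_5 = 0.85 × 0.62 × 2.5 = 1.318 m³/s
Stations 1, 6 contribute zero (depth or velocity is 0).
Q = Σ qᵢ = 11.45 m³/s

11.4 m³/s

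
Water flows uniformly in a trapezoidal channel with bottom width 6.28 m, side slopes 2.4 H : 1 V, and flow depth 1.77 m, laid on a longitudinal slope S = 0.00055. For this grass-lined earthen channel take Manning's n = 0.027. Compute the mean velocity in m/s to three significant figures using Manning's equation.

0.983 m/s

A = (b + z·y)·y = (6.28 + 2.4×1.77)×1.77 = 18.63 m²
P = b + 2y√(1+z²) = 6.28 + 2×1.77×√(1+2.4²) = 15.48 m
R = A/P = 18.63/15.48 = 1.203 m
Q = (1/n)·A·R^(2/3)·S^(1/2) = (1/0.027) × 18.63 × 1.203^(2/3) × 0.00055^(1/2) = 18.31 m³/s
V = Q/A = 18.31/18.63 = 0.9827 m/s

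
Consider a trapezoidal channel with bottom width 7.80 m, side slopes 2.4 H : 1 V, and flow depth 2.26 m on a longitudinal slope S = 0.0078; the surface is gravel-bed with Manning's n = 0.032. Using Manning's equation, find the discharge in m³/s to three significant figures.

109 m³/s

A = (b + z·y)·y = (7.80 + 2.4×2.26)×2.26 = 29.89 m²
P = b + 2y√(1+z²) = 7.80 + 2×2.26×√(1+2.4²) = 19.55 m
R = A/P = 29.89/19.55 = 1.529 m
Q = (1/n)·A·R^(2/3)·S^(1/2) = (1/0.032) × 29.89 × 1.529^(2/3) × 0.0078^(1/2) = 109.5 m³/s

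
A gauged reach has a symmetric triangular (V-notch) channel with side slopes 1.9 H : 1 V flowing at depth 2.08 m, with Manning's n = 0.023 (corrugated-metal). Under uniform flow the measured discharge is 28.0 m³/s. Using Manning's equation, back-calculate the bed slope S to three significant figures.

A = z·y² = 1.9×2.08² = 8.220 m²
P = 2y√(1+z²) = 2×2.08×√(1+1.9²) = 8.932 m
R = A/P = 8.220/8.932 = 0.9203 m
S = (Q·n / (1·A·R^(2/3)))² = (28.0×0.023 / (1×8.220×0.9461))² = 0.006856

0.00686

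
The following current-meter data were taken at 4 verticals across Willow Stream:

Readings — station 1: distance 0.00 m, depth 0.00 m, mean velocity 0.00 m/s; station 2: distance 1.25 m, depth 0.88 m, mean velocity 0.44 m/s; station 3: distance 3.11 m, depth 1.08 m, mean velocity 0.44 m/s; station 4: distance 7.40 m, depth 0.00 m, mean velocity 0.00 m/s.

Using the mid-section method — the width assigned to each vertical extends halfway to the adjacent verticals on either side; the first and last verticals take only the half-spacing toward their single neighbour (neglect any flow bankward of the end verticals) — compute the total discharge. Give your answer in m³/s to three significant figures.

2.06 m³/s

w_2 = (3.11 − 0.00)/2 = 1.555 m; q_2 = 0.44 × 0.88 × 1.555 = 0.6021 m³/s
w_3 = (7.40 − 1.25)/2 = 3.075 m; q_3 = 0.44 × 1.08 × 3.075 = 1.461 m³/s
Stations 1, 4 contribute zero (depth or velocity is 0).
Q = Σ qᵢ = 2.063 m³/s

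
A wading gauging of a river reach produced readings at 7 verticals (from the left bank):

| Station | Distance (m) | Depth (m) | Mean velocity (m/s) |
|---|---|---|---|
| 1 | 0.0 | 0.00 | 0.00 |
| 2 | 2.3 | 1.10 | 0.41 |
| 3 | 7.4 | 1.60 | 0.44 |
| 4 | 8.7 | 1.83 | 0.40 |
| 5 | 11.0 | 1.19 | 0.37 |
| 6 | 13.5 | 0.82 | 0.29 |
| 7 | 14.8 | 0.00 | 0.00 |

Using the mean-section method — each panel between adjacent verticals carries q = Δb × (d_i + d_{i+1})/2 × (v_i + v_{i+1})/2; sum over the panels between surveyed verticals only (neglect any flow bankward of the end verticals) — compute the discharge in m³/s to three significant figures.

Panel 1-2: Δb = 2.3 m, d̄ = (0.00+1.10)/2 = 0.55, v̄ = (0.00+0.41)/2 = 0.205 → q = 2.3×0.55×0.205 = 0.2593 m³/s
Panel 2-3: Δb = 5.1 m, d̄ = (1.10+1.60)/2 = 1.35, v̄ = (0.41+0.44)/2 = 0.425 → q = 5.1×1.35×0.425 = 2.926 m³/s
Panel 3-4: Δb = 1.3 m, d̄ = (1.60+1.83)/2 = 1.715, v̄ = (0.44+0.40)/2 = 0.42 → q = 1.3×1.715×0.42 = 0.9364 m³/s
Panel 4-5: Δb = 2.3 m, d̄ = (1.83+1.19)/2 = 1.51, v̄ = (0.40+0.37)/2 = 0.385 → q = 2.3×1.51×0.385 = 1.337 m³/s
Panel 5-6: Δb = 2.5 m, d̄ = (1.19+0.82)/2 = 1.005, v̄ = (0.37+0.29)/2 = 0.33 → q = 2.5×1.005×0.33 = 0.8291 m³/s
Panel 6-7: Δb = 1.3 m, d̄ = (0.82+0.00)/2 = 0.41, v̄ = (0.29+0.00)/2 = 0.145 → q = 1.3×0.41×0.145 = 0.07729 m³/s
Q = Σ q = 6.365 m³/s

6.37 m³/s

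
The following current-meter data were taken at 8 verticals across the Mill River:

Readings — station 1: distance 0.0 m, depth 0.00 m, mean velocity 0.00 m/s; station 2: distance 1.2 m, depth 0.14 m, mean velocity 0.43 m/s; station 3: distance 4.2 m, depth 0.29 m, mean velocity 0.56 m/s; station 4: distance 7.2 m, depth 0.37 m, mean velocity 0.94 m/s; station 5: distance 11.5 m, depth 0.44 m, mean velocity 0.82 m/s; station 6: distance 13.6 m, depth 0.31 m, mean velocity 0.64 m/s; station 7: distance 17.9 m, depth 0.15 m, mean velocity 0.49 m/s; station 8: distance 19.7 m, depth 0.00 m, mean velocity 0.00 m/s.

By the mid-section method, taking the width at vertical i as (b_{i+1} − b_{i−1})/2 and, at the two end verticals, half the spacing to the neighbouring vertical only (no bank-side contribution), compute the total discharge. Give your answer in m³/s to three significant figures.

3.90 m³/s

w_2 = (4.2 − 0.0)/2 = 2.1 m; q_2 = 0.43 × 0.14 × 2.1 = 0.1264 m³/s
w_3 = (7.2 − 1.2)/2 = 3 m; q_3 = 0.56 × 0.29 × 3 = 0.4872 m³/s
w_4 = (11.5 − 4.2)/2 = 3.65 m; q_4 = 0.94 × 0.37 × 3.65 = 1.269 m³/s
w_5 = (13.6 − 7.2)/2 = 3.2 m; q_5 = 0.82 × 0.44 × 3.2 = 1.155 m³/s
w_6 = (17.9 − 11.5)/2 = 3.2 m; q_6 = 0.64 × 0.31 × 3.2 = 0.6349 m³/s
w_7 = (19.7 − 13.6)/2 = 3.05 m; q_7 = 0.49 × 0.15 × 3.05 = 0.2242 m³/s
Stations 1, 8 contribute zero (depth or velocity is 0).
Q = Σ qᵢ = 3.897 m³/s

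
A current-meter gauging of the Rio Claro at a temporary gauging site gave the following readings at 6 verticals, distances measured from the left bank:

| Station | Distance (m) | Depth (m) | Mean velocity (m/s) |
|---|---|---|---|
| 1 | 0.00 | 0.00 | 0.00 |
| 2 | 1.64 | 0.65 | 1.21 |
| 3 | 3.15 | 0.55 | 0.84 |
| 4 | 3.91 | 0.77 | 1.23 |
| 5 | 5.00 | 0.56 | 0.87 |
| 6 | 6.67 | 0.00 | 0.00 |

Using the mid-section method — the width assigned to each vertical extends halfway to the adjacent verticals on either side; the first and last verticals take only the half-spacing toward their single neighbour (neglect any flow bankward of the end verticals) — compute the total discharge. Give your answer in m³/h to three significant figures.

11900 m³/h

w_2 = (3.15 − 0.00)/2 = 1.575 m; q_2 = 1.21 × 0.65 × 1.575 = 1.239 m³/s
w_3 = (3.91 − 1.64)/2 = 1.135 m; q_3 = 0.84 × 0.55 × 1.135 = 0.5244 m³/s
w_4 = (5.00 − 3.15)/2 = 0.925 m; q_4 = 1.23 × 0.77 × 0.925 = 0.8761 m³/s
w_5 = (6.67 − 3.91)/2 = 1.38 m; q_5 = 0.87 × 0.56 × 1.38 = 0.6723 m³/s
Stations 1, 6 contribute zero (depth or velocity is 0).
Q = Σ qᵢ = 3.312 m³/s
= 3.312 × 3600 = 11920 m³/h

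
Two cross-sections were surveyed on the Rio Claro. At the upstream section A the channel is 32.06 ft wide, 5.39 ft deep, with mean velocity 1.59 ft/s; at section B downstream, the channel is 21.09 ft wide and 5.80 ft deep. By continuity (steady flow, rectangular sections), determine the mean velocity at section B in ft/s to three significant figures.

2.25 ft/s

Q = A₁V₁ = (32.06×5.39) × 1.59 = 274.8 ft³/s
A₂ = 21.09 × 5.80 = 122.3 ft²
V₂ = Q/A₂ = 274.8/122.3 = 2.246 ft/s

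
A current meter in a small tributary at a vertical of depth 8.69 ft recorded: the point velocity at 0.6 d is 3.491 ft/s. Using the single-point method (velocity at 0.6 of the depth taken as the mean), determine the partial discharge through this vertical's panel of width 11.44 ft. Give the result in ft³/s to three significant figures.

347 ft³/s

v̄ = v₀.₆ = 3.491 ft/s
q = v̄ × d × w = 3.491 × 8.69 × 11.44 = 347.1 ft³/s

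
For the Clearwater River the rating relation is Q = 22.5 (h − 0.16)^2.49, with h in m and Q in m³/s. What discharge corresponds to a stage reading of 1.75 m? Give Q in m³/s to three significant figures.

Q = 22.5 × (1.75 − 0.16)^2.49 = 22.5 × 1.59^2.49 = 71.39 m³/s

71.4 m³/s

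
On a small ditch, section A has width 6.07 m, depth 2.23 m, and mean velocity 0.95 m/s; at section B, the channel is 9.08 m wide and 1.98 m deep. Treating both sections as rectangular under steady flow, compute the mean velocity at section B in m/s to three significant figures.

0.715 m/s

Q = A₁V₁ = (6.07×2.23) × 0.95 = 12.86 m³/s
A₂ = 9.08 × 1.98 = 17.98 m²
V₂ = Q/A₂ = 12.86/17.98 = 0.7153 m/s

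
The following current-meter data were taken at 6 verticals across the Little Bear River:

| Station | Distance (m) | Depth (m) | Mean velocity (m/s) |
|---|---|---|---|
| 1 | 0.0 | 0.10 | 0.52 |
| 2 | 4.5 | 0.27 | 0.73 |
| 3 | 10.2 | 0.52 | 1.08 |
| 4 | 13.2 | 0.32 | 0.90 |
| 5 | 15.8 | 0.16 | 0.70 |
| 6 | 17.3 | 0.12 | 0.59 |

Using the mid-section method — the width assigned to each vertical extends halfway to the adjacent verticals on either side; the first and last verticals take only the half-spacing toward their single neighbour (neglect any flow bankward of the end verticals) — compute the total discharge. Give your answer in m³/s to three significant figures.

w_1 = (4.5 − 0.0)/2 = 2.25 m; q_1 = 0.52 × 0.10 × 2.25 = 0.1170 m³/s
w_2 = (10.2 − 0.0)/2 = 5.1 m; q_2 = 0.73 × 0.27 × 5.1 = 1.005 m³/s
w_3 = (13.2 − 4.5)/2 = 4.35 m; q_3 = 1.08 × 0.52 × 4.35 = 2.443 m³/s
w_4 = (15.8 − 10.2)/2 = 2.8 m; q_4 = 0.90 × 0.32 × 2.8 = 0.8064 m³/s
w_5 = (17.3 − 13.2)/2 = 2.05 m; q_5 = 0.70 × 0.16 × 2.05 = 0.2296 m³/s
w_6 = (17.3 − 15.8)/2 = 0.75 m; q_6 = 0.59 × 0.12 × 0.75 = 0.05310 m³/s
Q = Σ qᵢ = 4.654 m³/s

4.65 m³/s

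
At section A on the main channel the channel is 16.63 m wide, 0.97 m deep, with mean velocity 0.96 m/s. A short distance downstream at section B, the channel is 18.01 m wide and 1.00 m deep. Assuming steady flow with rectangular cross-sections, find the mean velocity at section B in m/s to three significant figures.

0.860 m/s

Q = A₁V₁ = (16.63×0.97) × 0.96 = 15.49 m³/s
A₂ = 18.01 × 1.00 = 18.01 m²
V₂ = Q/A₂ = 15.49/18.01 = 0.8598 m/s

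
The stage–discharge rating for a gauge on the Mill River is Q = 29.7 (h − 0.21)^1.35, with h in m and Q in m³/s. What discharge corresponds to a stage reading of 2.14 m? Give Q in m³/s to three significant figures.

72.2 m³/s

Q = 29.7 × (2.14 − 0.21)^1.35 = 29.7 × 1.93^1.35 = 72.15 m³/s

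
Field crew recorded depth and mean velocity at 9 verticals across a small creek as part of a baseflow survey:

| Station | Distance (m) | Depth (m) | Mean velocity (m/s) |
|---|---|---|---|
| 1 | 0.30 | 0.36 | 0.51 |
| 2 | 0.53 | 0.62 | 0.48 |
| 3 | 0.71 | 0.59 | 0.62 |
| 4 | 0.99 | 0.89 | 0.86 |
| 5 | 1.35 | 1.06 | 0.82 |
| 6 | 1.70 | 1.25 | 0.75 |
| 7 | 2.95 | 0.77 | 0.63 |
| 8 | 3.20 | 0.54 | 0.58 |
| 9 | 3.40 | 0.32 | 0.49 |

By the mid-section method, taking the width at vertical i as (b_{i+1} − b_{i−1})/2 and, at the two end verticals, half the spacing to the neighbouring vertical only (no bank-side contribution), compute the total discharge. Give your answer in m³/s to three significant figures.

1.92 m³/s

w_1 = (0.53 − 0.30)/2 = 0.115 m; q_1 = 0.51 × 0.36 × 0.115 = 0.02111 m³/s
w_2 = (0.71 − 0.30)/2 = 0.205 m; q_2 = 0.48 × 0.62 × 0.205 = 0.06101 m³/s
w_3 = (0.99 − 0.53)/2 = 0.23 m; q_3 = 0.62 × 0.59 × 0.23 = 0.08413 m³/s
w_4 = (1.35 − 0.71)/2 = 0.32 m; q_4 = 0.86 × 0.89 × 0.32 = 0.2449 m³/s
w_5 = (1.70 − 0.99)/2 = 0.355 m; q_5 = 0.82 × 1.06 × 0.355 = 0.3086 m³/s
w_6 = (2.95 − 1.35)/2 = 0.8 m; q_6 = 0.75 × 1.25 × 0.8 = 0.7500 m³/s
w_7 = (3.20 − 1.70)/2 = 0.75 m; q_7 = 0.63 × 0.77 × 0.75 = 0.3638 m³/s
w_8 = (3.40 − 2.95)/2 = 0.225 m; q_8 = 0.58 × 0.54 × 0.225 = 0.07047 m³/s
w_9 = (3.40 − 3.20)/2 = 0.1 m; q_9 = 0.49 × 0.32 × 0.1 = 0.01568 m³/s
Q = Σ qᵢ = 1.920 m³/s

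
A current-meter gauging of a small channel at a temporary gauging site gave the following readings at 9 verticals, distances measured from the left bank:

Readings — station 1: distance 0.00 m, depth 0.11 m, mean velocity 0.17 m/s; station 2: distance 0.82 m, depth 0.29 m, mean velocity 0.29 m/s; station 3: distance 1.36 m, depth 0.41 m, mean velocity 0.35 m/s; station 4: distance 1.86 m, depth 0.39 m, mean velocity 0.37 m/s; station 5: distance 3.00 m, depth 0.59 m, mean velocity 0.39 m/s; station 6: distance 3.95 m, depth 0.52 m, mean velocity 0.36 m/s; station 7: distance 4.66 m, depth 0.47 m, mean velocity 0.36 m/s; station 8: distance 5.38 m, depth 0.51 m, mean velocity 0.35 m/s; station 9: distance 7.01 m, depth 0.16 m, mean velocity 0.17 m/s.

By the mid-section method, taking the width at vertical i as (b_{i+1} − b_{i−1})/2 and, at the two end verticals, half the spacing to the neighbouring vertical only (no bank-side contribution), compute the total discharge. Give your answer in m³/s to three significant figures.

w_1 = (0.82 − 0.00)/2 = 0.41 m; q_1 = 0.17 × 0.11 × 0.41 = 0.007667 m³/s
w_2 = (1.36 − 0.00)/2 = 0.68 m; q_2 = 0.29 × 0.29 × 0.68 = 0.05719 m³/s
w_3 = (1.86 − 0.82)/2 = 0.52 m; q_3 = 0.35 × 0.41 × 0.52 = 0.07462 m³/s
w_4 = (3.00 − 1.36)/2 = 0.82 m; q_4 = 0.37 × 0.39 × 0.82 = 0.1183 m³/s
w_5 = (3.95 − 1.86)/2 = 1.045 m; q_5 = 0.39 × 0.59 × 1.045 = 0.2405 m³/s
w_6 = (4.66 − 3.00)/2 = 0.83 m; q_6 = 0.36 × 0.52 × 0.83 = 0.1554 m³/s
w_7 = (5.38 − 3.95)/2 = 0.715 m; q_7 = 0.36 × 0.47 × 0.715 = 0.1210 m³/s
w_8 = (7.01 − 4.66)/2 = 1.175 m; q_8 = 0.35 × 0.51 × 1.175 = 0.2097 m³/s
w_9 = (7.01 − 5.38)/2 = 0.815 m; q_9 = 0.17 × 0.16 × 0.815 = 0.02217 m³/s
Q = Σ qᵢ = 1.007 m³/s

1.01 m³/s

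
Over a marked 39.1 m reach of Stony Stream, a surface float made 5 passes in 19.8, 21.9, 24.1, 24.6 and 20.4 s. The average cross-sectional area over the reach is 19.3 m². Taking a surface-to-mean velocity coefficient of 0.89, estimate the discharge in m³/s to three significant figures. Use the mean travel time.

30.3 m³/s

t̄ = (19.8 + 21.9 + 24.1 + 24.6 + 20.4) / 5 = 22.16 s
v_surface = L / t̄ = 39.1 / 22.16 = 1.764 m/s
v_mean = 0.89 × 1.764 = 1.570 m/s
Q = A × v_mean = 19.3 × 1.570 = 30.31 m³/s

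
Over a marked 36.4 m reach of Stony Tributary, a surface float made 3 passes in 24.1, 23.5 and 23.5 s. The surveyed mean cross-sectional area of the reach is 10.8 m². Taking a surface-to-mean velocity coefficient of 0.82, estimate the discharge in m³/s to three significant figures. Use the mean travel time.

t̄ = (24.1 + 23.5 + 23.5) / 3 = 23.7 s
v_surface = L / t̄ = 36.4 / 23.7 = 1.536 m/s
v_mean = 0.82 × 1.536 = 1.259 m/s
Q = A × v_mean = 10.8 × 1.259 = 13.60 m³/s

13.6 m³/s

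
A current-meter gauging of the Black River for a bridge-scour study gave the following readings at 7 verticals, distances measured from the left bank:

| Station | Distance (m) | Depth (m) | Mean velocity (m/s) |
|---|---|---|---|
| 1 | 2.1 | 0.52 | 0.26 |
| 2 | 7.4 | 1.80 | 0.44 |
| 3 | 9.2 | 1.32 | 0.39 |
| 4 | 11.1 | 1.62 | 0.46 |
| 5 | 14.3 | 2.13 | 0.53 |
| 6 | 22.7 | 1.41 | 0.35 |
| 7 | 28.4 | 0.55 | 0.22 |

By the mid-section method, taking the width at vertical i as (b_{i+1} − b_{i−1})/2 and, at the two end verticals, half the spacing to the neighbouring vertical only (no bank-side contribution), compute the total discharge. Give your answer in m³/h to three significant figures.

w_1 = (7.4 − 2.1)/2 = 2.65 m; q_1 = 0.26 × 0.52 × 2.65 = 0.3583 m³/s
w_2 = (9.2 − 2.1)/2 = 3.55 m; q_2 = 0.44 × 1.80 × 3.55 = 2.812 m³/s
w_3 = (11.1 − 7.4)/2 = 1.85 m; q_3 = 0.39 × 1.32 × 1.85 = 0.9524 m³/s
w_4 = (14.3 − 9.2)/2 = 2.55 m; q_4 = 0.46 × 1.62 × 2.55 = 1.900 m³/s
w_5 = (22.7 − 11.1)/2 = 5.8 m; q_5 = 0.53 × 2.13 × 5.8 = 6.548 m³/s
w_6 = (28.4 − 14.3)/2 = 7.05 m; q_6 = 0.35 × 1.41 × 7.05 = 3.479 m³/s
w_7 = (28.4 − 22.7)/2 = 2.85 m; q_7 = 0.22 × 0.55 × 2.85 = 0.3449 m³/s
Q = Σ qᵢ = 16.39 m³/s
= 16.39 × 3600 = 59020 m³/h

59000 m³/h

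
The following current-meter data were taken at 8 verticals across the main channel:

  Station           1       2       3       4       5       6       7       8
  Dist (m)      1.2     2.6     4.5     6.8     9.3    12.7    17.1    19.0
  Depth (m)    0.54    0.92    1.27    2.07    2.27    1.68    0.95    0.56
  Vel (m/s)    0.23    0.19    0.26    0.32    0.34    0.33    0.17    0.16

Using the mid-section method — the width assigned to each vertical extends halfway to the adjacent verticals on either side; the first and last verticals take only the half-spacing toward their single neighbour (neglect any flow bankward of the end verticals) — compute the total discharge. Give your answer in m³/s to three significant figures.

w_1 = (2.6 − 1.2)/2 = 0.7 m; q_1 = 0.23 × 0.54 × 0.7 = 0.08694 m³/s
w_2 = (4.5 − 1.2)/2 = 1.65 m; q_2 = 0.19 × 0.92 × 1.65 = 0.2884 m³/s
w_3 = (6.8 − 2.6)/2 = 2.1 m; q_3 = 0.26 × 1.27 × 2.1 = 0.6934 m³/s
w_4 = (9.3 − 4.5)/2 = 2.4 m; q_4 = 0.32 × 2.07 × 2.4 = 1.590 m³/s
w_5 = (12.7 − 6.8)/2 = 2.95 m; q_5 = 0.34 × 2.27 × 2.95 = 2.277 m³/s
w_6 = (17.1 − 9.3)/2 = 3.9 m; q_6 = 0.33 × 1.68 × 3.9 = 2.162 m³/s
w_7 = (19.0 − 12.7)/2 = 3.15 m; q_7 = 0.17 × 0.95 × 3.15 = 0.5087 m³/s
w_8 = (19.0 − 17.1)/2 = 0.95 m; q_8 = 0.16 × 0.56 × 0.95 = 0.08512 m³/s
Q = Σ qᵢ = 7.691 m³/s

7.69 m³/s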